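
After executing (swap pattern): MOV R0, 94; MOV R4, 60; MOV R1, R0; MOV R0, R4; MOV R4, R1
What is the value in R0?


Register state trace (swap pattern):
  MOV R0, 94  → R0 = 94
  MOV R4, 60  → R4 = 60
  MOV R1, R0  → R1 = 94  (save R0)
  MOV R0, R4  → R0 = 60  (R0 gets R4's value)
  MOV R4, R1  → R4 = 94  (R4 gets saved value)
Final: R0 = 60

60


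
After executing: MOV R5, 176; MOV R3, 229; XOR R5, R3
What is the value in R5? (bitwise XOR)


Register state trace:
  MOV R5, 176  → R5 = 176 (0b10110000)
  MOV R3, 229  → R3 = 229 (0b11100101)
  XOR R5, R3  → R5 = 176 XOR 229 = 85 (0b01010101)
Final: R5 = 85

85


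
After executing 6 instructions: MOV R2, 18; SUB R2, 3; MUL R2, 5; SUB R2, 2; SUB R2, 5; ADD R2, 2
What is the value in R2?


Register state trace:
  MOV R2, 18  → R2 = 18
  SUB R2, 3  → R2 = 18 - 3 = 15
  MUL R2, 5  → R2 = 15 * 5 = 75
  SUB R2, 2  → R2 = 75 - 2 = 73
  SUB R2, 5  → R2 = 73 - 5 = 68
  ADD R2, 2  → R2 = 68 + 2 = 70
Final: R2 = 70

70


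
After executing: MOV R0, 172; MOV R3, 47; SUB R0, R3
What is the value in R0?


Register state trace:
  MOV R0, 172  → R0 = 172
  MOV R3, 47  → R3 = 47
  SUB R0, R3  → R0 = 172 - 47 = 125
Final: R0 = 125

125


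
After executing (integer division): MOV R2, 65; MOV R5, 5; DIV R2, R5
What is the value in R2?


Register state trace:
  MOV R2, 65  → R2 = 65
  MOV R5, 5  → R5 = 5
  DIV R2, R5  → R2 = 65 // 5 = 13
Final: R2 = 13

13


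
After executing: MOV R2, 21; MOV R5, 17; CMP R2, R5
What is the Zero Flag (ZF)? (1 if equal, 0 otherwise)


Register state trace:
  MOV R2, 21  → R2 = 21
  MOV R5, 17  → R5 = 17
  CMP R2, R5  → computes 21 - 17 = 4
  Result is nonzero, so values are not equal
ZF = 0

0


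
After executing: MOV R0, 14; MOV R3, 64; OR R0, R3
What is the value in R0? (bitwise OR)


Register state trace:
  MOV R0, 14  → R0 = 14 (0b00001110)
  MOV R3, 64  → R3 = 64 (0b01000000)
  OR R0, R3   → R0 = 14 OR 64 = 78 (0b01001110)
Final: R0 = 78

78


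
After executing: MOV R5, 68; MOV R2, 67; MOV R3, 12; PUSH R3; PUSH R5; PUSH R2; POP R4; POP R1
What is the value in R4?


Stack trace (top is rightmost):
  MOV R5, 68  → R5 = 68
  MOV R2, 67  → R2 = 67
  MOV R3, 12  → R3 = 12
  PUSH R3  → stack: [12]
  PUSH R5  → stack: [12, 68]
  PUSH R2  → stack: [12, 68, 67]
  POP R4  → R4 = 67, stack: [12, 68]
  POP R1  → R1 = 68, stack: [12]
Final: R4 = 67

67


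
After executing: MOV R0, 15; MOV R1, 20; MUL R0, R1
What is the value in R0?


Register state trace:
  MOV R0, 15  → R0 = 15
  MOV R1, 20  → R1 = 20
  MUL R0, R1  → R0 = 15 * 20 = 300
Final: R0 = 300

300


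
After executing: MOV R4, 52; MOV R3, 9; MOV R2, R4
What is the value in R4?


Register state trace:
  MOV R4, 52  → R4 = 52
  MOV R3, 9  → R3 = 9
  MOV R2, R4  → R2 = 52
Final: R4 = 52

52


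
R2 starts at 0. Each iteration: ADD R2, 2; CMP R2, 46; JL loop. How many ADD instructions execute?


Loop trace (R2 starts at 0, target 46, step 2):
  ADD #1: R2 = 0 + 2 = 2  → 2 < 46, loop
  ADD #2: R2 = 2 + 2 = 4  → 4 < 46, loop
  ADD #3: R2 = 4 + 2 = 6  → 6 < 46, loop
  ADD #4: R2 = 6 + 2 = 8  → 8 < 46, loop
  ADD #5: R2 = 8 + 2 = 10  → 10 < 46, loop
  ADD #6: R2 = 10 + 2 = 12  → 12 < 46, loop
  ADD #7: R2 = 12 + 2 = 14  → 14 < 46, loop
  ADD #8: R2 = 14 + 2 = 16  → 16 < 46, loop
  ADD #9: R2 = 16 + 2 = 18  → 18 < 46, loop
  ADD #10: R2 = 18 + 2 = 20  → 20 < 46, loop
  ADD #11: R2 = 20 + 2 = 22  → 22 < 46, loop
  ADD #12: R2 = 22 + 2 = 24  → 24 < 46, loop
  ADD #13: R2 = 24 + 2 = 26  → 26 < 46, loop
  ADD #14: R2 = 26 + 2 = 28  → 28 < 46, loop
  ADD #15: R2 = 28 + 2 = 30  → 30 < 46, loop
  ADD #16: R2 = 30 + 2 = 32  → 32 < 46, loop
  ADD #17: R2 = 32 + 2 = 34  → 34 < 46, loop
  ADD #18: R2 = 34 + 2 = 36  → 36 < 46, loop
  ADD #19: R2 = 36 + 2 = 38  → 38 < 46, loop
  ADD #20: R2 = 38 + 2 = 40  → 40 < 46, loop
  ADD #21: R2 = 40 + 2 = 42  → 42 < 46, loop
  ADD #22: R2 = 42 + 2 = 44  → 44 < 46, loop
  ADD #23: R2 = 44 + 2 = 46  → 46 >= 46, exit
Total ADD instructions: 23

23


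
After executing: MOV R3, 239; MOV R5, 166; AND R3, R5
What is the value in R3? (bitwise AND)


Register state trace:
  MOV R3, 239  → R3 = 239 (0b11101111)
  MOV R5, 166  → R5 = 166 (0b10100110)
  AND R3, R5  → R3 = 239 AND 166 = 166 (0b10100110)
Final: R3 = 166

166


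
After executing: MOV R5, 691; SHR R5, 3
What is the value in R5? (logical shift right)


Register state trace:
  MOV R5, 691  → R5 = 691
  SHR R5, 3  → R5 = 691 >> 3 = 691 // 2^3 = 86
Final: R5 = 86

86


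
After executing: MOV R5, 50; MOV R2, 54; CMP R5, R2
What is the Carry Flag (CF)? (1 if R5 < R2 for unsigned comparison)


Register state trace:
  MOV R5, 50  → R5 = 50
  MOV R2, 54  → R2 = 54
  CMP R5, R2  → unsigned 50 - 54: borrow occurs
  50 < 54, so CF = 1
CF = 1

1


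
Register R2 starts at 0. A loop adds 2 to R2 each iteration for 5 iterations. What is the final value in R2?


Starting value: R2 = 0
  Iter 1: R2 = 0 + 2 = 2
  Iter 2: R2 = 2 + 2 = 4
  Iter 3: R2 = 4 + 2 = 6
  Iter 4: R2 = 6 + 2 = 8
  Iter 5: R2 = 8 + 2 = 10
Final: R2 = 10

10


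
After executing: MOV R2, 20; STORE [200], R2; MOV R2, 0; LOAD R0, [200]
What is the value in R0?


Register and memory trace:
  MOV R2, 20  → R2 = 20
  STORE [200], R2  → mem[200] = 20
  MOV R2, 0  → R2 = 0
  LOAD R0, [200]  → R0 = mem[200] = 20
Final: R0 = 20

20


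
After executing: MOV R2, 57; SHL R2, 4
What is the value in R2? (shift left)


Register state trace:
  MOV R2, 57  → R2 = 57
  SHL R2, 4  → R2 = 57 << 4 = 57 * 2^4 = 912
Final: R2 = 912

912


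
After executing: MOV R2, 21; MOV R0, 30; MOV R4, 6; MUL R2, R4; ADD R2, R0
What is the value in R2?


Register state trace:
  MOV R2, 21  → R2 = 21
  MOV R0, 30  → R0 = 30
  MOV R4, 6  → R4 = 6
  MUL R2, R4  → R2 = 21 * 6 = 126
  ADD R2, R0  → R2 = 126 + 30 = 156
Final: R2 = 156

156


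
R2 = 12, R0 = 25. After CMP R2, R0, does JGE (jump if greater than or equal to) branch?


Trace:
  R2 = 12, R0 = 25
  CMP R2, R0  → compares 12 vs 25
  JGE checks: is 12 greater than or equal to 25?
  12 < 25, so condition is false
Branch taken: No

No


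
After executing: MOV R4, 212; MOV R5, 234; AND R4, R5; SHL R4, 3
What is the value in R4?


Register state trace:
  MOV R4, 212  → R4 = 212 (0b11010100)
  MOV R5, 234  → R5 = 234 (0b11101010)
  AND R4, R5  → R4 = 212 AND 234 = 192 (0b11000000)
  SHL R4, 3  → R4 = 192 << 3 = 1536
Final: R4 = 1536

1536


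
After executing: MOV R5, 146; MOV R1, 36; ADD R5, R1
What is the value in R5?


Register state trace:
  MOV R5, 146  → R5 = 146
  MOV R1, 36  → R1 = 36
  ADD R5, R1  → R5 = 146 + 36 = 182
Final: R5 = 182

182


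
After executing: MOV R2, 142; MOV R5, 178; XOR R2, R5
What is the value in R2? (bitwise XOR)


Register state trace:
  MOV R2, 142  → R2 = 142 (0b10001110)
  MOV R5, 178  → R5 = 178 (0b10110010)
  XOR R2, R5  → R2 = 142 XOR 178 = 60 (0b00111100)
Final: R2 = 60

60


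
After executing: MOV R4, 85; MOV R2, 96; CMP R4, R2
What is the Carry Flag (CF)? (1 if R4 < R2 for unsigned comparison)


Register state trace:
  MOV R4, 85  → R4 = 85
  MOV R2, 96  → R2 = 96
  CMP R4, R2  → unsigned 85 - 96: borrow occurs
  85 < 96, so CF = 1
CF = 1

1


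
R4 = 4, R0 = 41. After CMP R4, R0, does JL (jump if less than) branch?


Trace:
  R4 = 4, R0 = 41
  CMP R4, R0  → compares 4 vs 41
  JL checks: is 4 less than 41?
  4 < 41, so condition is true
Branch taken: Yes

Yes


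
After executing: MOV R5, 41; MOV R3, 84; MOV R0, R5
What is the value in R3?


Register state trace:
  MOV R5, 41  → R5 = 41
  MOV R3, 84  → R3 = 84
  MOV R0, R5  → R0 = 41
Final: R3 = 84

84


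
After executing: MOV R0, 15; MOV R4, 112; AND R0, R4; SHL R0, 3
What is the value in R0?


Register state trace:
  MOV R0, 15  → R0 = 15 (0b00001111)
  MOV R4, 112  → R4 = 112 (0b01110000)
  AND R0, R4  → R0 = 15 AND 112 = 0 (0b00000000)
  SHL R0, 3  → R0 = 0 << 3 = 0
Final: R0 = 0

0


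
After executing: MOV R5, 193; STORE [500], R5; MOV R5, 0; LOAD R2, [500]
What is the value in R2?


Register and memory trace:
  MOV R5, 193  → R5 = 193
  STORE [500], R5  → mem[500] = 193
  MOV R5, 0  → R5 = 0
  LOAD R2, [500]  → R2 = mem[500] = 193
Final: R2 = 193

193


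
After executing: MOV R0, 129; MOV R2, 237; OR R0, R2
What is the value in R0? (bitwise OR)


Register state trace:
  MOV R0, 129  → R0 = 129 (0b10000001)
  MOV R2, 237  → R2 = 237 (0b11101101)
  OR R0, R2   → R0 = 129 OR 237 = 237 (0b11101101)
Final: R0 = 237

237


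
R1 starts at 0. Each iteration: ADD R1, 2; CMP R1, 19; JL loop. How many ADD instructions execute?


Loop trace (R1 starts at 0, target 19, step 2):
  ADD #1: R1 = 0 + 2 = 2  → 2 < 19, loop
  ADD #2: R1 = 2 + 2 = 4  → 4 < 19, loop
  ADD #3: R1 = 4 + 2 = 6  → 6 < 19, loop
  ADD #4: R1 = 6 + 2 = 8  → 8 < 19, loop
  ADD #5: R1 = 8 + 2 = 10  → 10 < 19, loop
  ADD #6: R1 = 10 + 2 = 12  → 12 < 19, loop
  ADD #7: R1 = 12 + 2 = 14  → 14 < 19, loop
  ADD #8: R1 = 14 + 2 = 16  → 16 < 19, loop
  ADD #9: R1 = 16 + 2 = 18  → 18 < 19, loop
  ADD #10: R1 = 18 + 2 = 20  → 20 >= 19, exit
Total ADD instructions: 10

10


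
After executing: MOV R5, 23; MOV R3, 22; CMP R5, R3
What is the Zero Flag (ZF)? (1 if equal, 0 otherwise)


Register state trace:
  MOV R5, 23  → R5 = 23
  MOV R3, 22  → R3 = 22
  CMP R5, R3  → computes 23 - 22 = 1
  Result is nonzero, so values are not equal
ZF = 0

0


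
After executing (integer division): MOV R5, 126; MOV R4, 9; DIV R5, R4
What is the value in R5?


Register state trace:
  MOV R5, 126  → R5 = 126
  MOV R4, 9  → R4 = 9
  DIV R5, R4  → R5 = 126 // 9 = 14
Final: R5 = 14

14


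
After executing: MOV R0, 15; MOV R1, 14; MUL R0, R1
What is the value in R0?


Register state trace:
  MOV R0, 15  → R0 = 15
  MOV R1, 14  → R1 = 14
  MUL R0, R1  → R0 = 15 * 14 = 210
Final: R0 = 210

210


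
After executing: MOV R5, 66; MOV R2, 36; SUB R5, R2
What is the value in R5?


Register state trace:
  MOV R5, 66  → R5 = 66
  MOV R2, 36  → R2 = 36
  SUB R5, R2  → R5 = 66 - 36 = 30
Final: R5 = 30

30


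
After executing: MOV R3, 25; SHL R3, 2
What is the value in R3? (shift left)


Register state trace:
  MOV R3, 25  → R3 = 25
  SHL R3, 2  → R3 = 25 << 2 = 25 * 2^2 = 100
Final: R3 = 100

100


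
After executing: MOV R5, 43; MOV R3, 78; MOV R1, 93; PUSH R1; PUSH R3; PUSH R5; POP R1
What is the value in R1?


Stack trace (top is rightmost):
  MOV R5, 43  → R5 = 43
  MOV R3, 78  → R3 = 78
  MOV R1, 93  → R1 = 93
  PUSH R1  → stack: [93]
  PUSH R3  → stack: [93, 78]
  PUSH R5  → stack: [93, 78, 43]
  POP R1  → R1 = 43, stack: [93, 78]
Final: R1 = 43

43


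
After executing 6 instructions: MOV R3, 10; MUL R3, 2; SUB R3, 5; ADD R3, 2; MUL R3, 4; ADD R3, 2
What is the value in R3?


Register state trace:
  MOV R3, 10  → R3 = 10
  MUL R3, 2  → R3 = 10 * 2 = 20
  SUB R3, 5  → R3 = 20 - 5 = 15
  ADD R3, 2  → R3 = 15 + 2 = 17
  MUL R3, 4  → R3 = 17 * 4 = 68
  ADD R3, 2  → R3 = 68 + 2 = 70
Final: R3 = 70

70


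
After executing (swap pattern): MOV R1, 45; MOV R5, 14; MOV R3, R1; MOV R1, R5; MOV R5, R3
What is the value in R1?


Register state trace (swap pattern):
  MOV R1, 45  → R1 = 45
  MOV R5, 14  → R5 = 14
  MOV R3, R1  → R3 = 45  (save R1)
  MOV R1, R5  → R1 = 14  (R1 gets R5's value)
  MOV R5, R3  → R5 = 45  (R5 gets saved value)
Final: R1 = 14

14


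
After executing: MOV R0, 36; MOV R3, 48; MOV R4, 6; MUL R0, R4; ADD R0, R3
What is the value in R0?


Register state trace:
  MOV R0, 36  → R0 = 36
  MOV R3, 48  → R3 = 48
  MOV R4, 6  → R4 = 6
  MUL R0, R4  → R0 = 36 * 6 = 216
  ADD R0, R3  → R0 = 216 + 48 = 264
Final: R0 = 264

264


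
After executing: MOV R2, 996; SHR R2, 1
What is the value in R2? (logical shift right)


Register state trace:
  MOV R2, 996  → R2 = 996
  SHR R2, 1  → R2 = 996 >> 1 = 996 // 2^1 = 498
Final: R2 = 498

498


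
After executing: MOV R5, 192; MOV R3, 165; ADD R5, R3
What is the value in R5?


Register state trace:
  MOV R5, 192  → R5 = 192
  MOV R3, 165  → R3 = 165
  ADD R5, R3  → R5 = 192 + 165 = 357
Final: R5 = 357

357


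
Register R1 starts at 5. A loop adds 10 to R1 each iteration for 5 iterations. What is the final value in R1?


Starting value: R1 = 5
  Iter 1: R1 = 5 + 10 = 15
  Iter 2: R1 = 15 + 10 = 25
  Iter 3: R1 = 25 + 10 = 35
  Iter 4: R1 = 35 + 10 = 45
  Iter 5: R1 = 45 + 10 = 55
Final: R1 = 55

55


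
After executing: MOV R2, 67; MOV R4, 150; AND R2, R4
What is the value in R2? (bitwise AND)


Register state trace:
  MOV R2, 67  → R2 = 67 (0b01000011)
  MOV R4, 150  → R4 = 150 (0b10010110)
  AND R2, R4  → R2 = 67 AND 150 = 2 (0b00000010)
Final: R2 = 2

2


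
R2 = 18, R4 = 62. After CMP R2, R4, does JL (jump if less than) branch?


Trace:
  R2 = 18, R4 = 62
  CMP R2, R4  → compares 18 vs 62
  JL checks: is 18 less than 62?
  18 < 62, so condition is true
Branch taken: Yes

Yes


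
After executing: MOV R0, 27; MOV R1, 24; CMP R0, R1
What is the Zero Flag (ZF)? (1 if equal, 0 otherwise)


Register state trace:
  MOV R0, 27  → R0 = 27
  MOV R1, 24  → R1 = 24
  CMP R0, R1  → computes 27 - 24 = 3
  Result is nonzero, so values are not equal
ZF = 0

0


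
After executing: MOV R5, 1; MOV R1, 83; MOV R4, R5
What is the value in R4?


Register state trace:
  MOV R5, 1  → R5 = 1
  MOV R1, 83  → R1 = 83
  MOV R4, R5  → R4 = 1
Final: R4 = 1

1


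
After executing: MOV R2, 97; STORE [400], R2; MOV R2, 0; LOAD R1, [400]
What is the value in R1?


Register and memory trace:
  MOV R2, 97  → R2 = 97
  STORE [400], R2  → mem[400] = 97
  MOV R2, 0  → R2 = 0
  LOAD R1, [400]  → R1 = mem[400] = 97
Final: R1 = 97

97


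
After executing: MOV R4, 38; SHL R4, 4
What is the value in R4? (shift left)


Register state trace:
  MOV R4, 38  → R4 = 38
  SHL R4, 4  → R4 = 38 << 4 = 38 * 2^4 = 608
Final: R4 = 608

608


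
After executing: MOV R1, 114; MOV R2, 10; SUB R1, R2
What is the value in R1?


Register state trace:
  MOV R1, 114  → R1 = 114
  MOV R2, 10  → R2 = 10
  SUB R1, R2  → R1 = 114 - 10 = 104
Final: R1 = 104

104


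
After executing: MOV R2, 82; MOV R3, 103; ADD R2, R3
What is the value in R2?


Register state trace:
  MOV R2, 82  → R2 = 82
  MOV R3, 103  → R3 = 103
  ADD R2, R3  → R2 = 82 + 103 = 185
Final: R2 = 185

185


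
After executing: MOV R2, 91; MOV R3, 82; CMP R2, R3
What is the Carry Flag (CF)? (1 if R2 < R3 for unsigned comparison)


Register state trace:
  MOV R2, 91  → R2 = 91
  MOV R3, 82  → R3 = 82
  CMP R2, R3  → unsigned 91 - 82: no borrow
  91 >= 82, so CF = 0
CF = 0

0


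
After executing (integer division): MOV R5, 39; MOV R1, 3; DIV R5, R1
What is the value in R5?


Register state trace:
  MOV R5, 39  → R5 = 39
  MOV R1, 3  → R1 = 3
  DIV R5, R1  → R5 = 39 // 3 = 13
Final: R5 = 13

13


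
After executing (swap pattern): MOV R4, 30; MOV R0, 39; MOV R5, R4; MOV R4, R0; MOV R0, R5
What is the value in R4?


Register state trace (swap pattern):
  MOV R4, 30  → R4 = 30
  MOV R0, 39  → R0 = 39
  MOV R5, R4  → R5 = 30  (save R4)
  MOV R4, R0  → R4 = 39  (R4 gets R0's value)
  MOV R0, R5  → R0 = 30  (R0 gets saved value)
Final: R4 = 39

39


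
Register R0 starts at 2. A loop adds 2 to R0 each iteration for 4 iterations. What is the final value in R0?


Starting value: R0 = 2
  Iter 1: R0 = 2 + 2 = 4
  Iter 2: R0 = 4 + 2 = 6
  Iter 3: R0 = 6 + 2 = 8
  Iter 4: R0 = 8 + 2 = 10
Final: R0 = 10

10


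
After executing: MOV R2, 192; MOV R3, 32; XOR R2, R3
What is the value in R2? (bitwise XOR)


Register state trace:
  MOV R2, 192  → R2 = 192 (0b11000000)
  MOV R3, 32  → R3 = 32 (0b00100000)
  XOR R2, R3  → R2 = 192 XOR 32 = 224 (0b11100000)
Final: R2 = 224

224


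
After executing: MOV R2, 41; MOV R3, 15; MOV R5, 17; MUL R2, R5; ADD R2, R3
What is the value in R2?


Register state trace:
  MOV R2, 41  → R2 = 41
  MOV R3, 15  → R3 = 15
  MOV R5, 17  → R5 = 17
  MUL R2, R5  → R2 = 41 * 17 = 697
  ADD R2, R3  → R2 = 697 + 15 = 712
Final: R2 = 712

712


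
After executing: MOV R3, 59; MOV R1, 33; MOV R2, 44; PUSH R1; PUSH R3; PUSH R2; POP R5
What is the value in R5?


Stack trace (top is rightmost):
  MOV R3, 59  → R3 = 59
  MOV R1, 33  → R1 = 33
  MOV R2, 44  → R2 = 44
  PUSH R1  → stack: [33]
  PUSH R3  → stack: [33, 59]
  PUSH R2  → stack: [33, 59, 44]
  POP R5  → R5 = 44, stack: [33, 59]
Final: R5 = 44

44


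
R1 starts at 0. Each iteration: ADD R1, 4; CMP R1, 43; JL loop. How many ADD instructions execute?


Loop trace (R1 starts at 0, target 43, step 4):
  ADD #1: R1 = 0 + 4 = 4  → 4 < 43, loop
  ADD #2: R1 = 4 + 4 = 8  → 8 < 43, loop
  ADD #3: R1 = 8 + 4 = 12  → 12 < 43, loop
  ADD #4: R1 = 12 + 4 = 16  → 16 < 43, loop
  ADD #5: R1 = 16 + 4 = 20  → 20 < 43, loop
  ADD #6: R1 = 20 + 4 = 24  → 24 < 43, loop
  ADD #7: R1 = 24 + 4 = 28  → 28 < 43, loop
  ADD #8: R1 = 28 + 4 = 32  → 32 < 43, loop
  ADD #9: R1 = 32 + 4 = 36  → 36 < 43, loop
  ADD #10: R1 = 36 + 4 = 40  → 40 < 43, loop
  ADD #11: R1 = 40 + 4 = 44  → 44 >= 43, exit
Total ADD instructions: 11

11


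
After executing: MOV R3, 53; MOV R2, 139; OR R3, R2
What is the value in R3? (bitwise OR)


Register state trace:
  MOV R3, 53  → R3 = 53 (0b00110101)
  MOV R2, 139  → R2 = 139 (0b10001011)
  OR R3, R2   → R3 = 53 OR 139 = 191 (0b10111111)
Final: R3 = 191

191


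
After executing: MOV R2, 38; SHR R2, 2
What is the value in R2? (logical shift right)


Register state trace:
  MOV R2, 38  → R2 = 38
  SHR R2, 2  → R2 = 38 >> 2 = 38 // 2^2 = 9
Final: R2 = 9

9


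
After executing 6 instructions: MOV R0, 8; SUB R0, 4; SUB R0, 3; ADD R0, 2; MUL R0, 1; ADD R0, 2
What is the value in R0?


Register state trace:
  MOV R0, 8  → R0 = 8
  SUB R0, 4  → R0 = 8 - 4 = 4
  SUB R0, 3  → R0 = 4 - 3 = 1
  ADD R0, 2  → R0 = 1 + 2 = 3
  MUL R0, 1  → R0 = 3 * 1 = 3
  ADD R0, 2  → R0 = 3 + 2 = 5
Final: R0 = 5

5


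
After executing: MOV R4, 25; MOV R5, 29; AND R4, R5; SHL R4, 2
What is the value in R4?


Register state trace:
  MOV R4, 25  → R4 = 25 (0b00011001)
  MOV R5, 29  → R5 = 29 (0b00011101)
  AND R4, R5  → R4 = 25 AND 29 = 25 (0b00011001)
  SHL R4, 2  → R4 = 25 << 2 = 100
Final: R4 = 100

100


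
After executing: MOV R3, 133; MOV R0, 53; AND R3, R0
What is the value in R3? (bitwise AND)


Register state trace:
  MOV R3, 133  → R3 = 133 (0b10000101)
  MOV R0, 53  → R0 = 53 (0b00110101)
  AND R3, R0  → R3 = 133 AND 53 = 5 (0b00000101)
Final: R3 = 5

5


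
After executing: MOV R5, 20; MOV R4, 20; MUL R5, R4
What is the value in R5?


Register state trace:
  MOV R5, 20  → R5 = 20
  MOV R4, 20  → R4 = 20
  MUL R5, R4  → R5 = 20 * 20 = 400
Final: R5 = 400

400


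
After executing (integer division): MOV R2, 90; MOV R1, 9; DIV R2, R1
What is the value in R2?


Register state trace:
  MOV R2, 90  → R2 = 90
  MOV R1, 9  → R1 = 9
  DIV R2, R1  → R2 = 90 // 9 = 10
Final: R2 = 10

10


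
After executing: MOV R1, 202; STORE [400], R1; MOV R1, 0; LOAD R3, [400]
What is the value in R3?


Register and memory trace:
  MOV R1, 202  → R1 = 202
  STORE [400], R1  → mem[400] = 202
  MOV R1, 0  → R1 = 0
  LOAD R3, [400]  → R3 = mem[400] = 202
Final: R3 = 202

202


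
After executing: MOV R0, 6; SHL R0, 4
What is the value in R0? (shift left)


Register state trace:
  MOV R0, 6  → R0 = 6
  SHL R0, 4  → R0 = 6 << 4 = 6 * 2^4 = 96
Final: R0 = 96

96


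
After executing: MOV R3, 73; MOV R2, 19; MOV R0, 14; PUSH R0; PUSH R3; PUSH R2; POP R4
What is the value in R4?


Stack trace (top is rightmost):
  MOV R3, 73  → R3 = 73
  MOV R2, 19  → R2 = 19
  MOV R0, 14  → R0 = 14
  PUSH R0  → stack: [14]
  PUSH R3  → stack: [14, 73]
  PUSH R2  → stack: [14, 73, 19]
  POP R4  → R4 = 19, stack: [14, 73]
Final: R4 = 19

19


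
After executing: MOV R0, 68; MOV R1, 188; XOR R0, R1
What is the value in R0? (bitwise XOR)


Register state trace:
  MOV R0, 68  → R0 = 68 (0b01000100)
  MOV R1, 188  → R1 = 188 (0b10111100)
  XOR R0, R1  → R0 = 68 XOR 188 = 248 (0b11111000)
Final: R0 = 248

248


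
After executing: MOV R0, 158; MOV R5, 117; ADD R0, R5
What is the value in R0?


Register state trace:
  MOV R0, 158  → R0 = 158
  MOV R5, 117  → R5 = 117
  ADD R0, R5  → R0 = 158 + 117 = 275
Final: R0 = 275

275


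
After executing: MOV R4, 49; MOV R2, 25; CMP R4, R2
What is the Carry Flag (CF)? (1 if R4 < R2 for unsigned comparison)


Register state trace:
  MOV R4, 49  → R4 = 49
  MOV R2, 25  → R2 = 25
  CMP R4, R2  → unsigned 49 - 25: no borrow
  49 >= 25, so CF = 0
CF = 0

0


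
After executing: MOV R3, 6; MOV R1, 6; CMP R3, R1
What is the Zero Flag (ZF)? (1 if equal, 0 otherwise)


Register state trace:
  MOV R3, 6  → R3 = 6
  MOV R1, 6  → R1 = 6
  CMP R3, R1  → computes 6 - 6 = 0
  Result is zero, so values are equal
ZF = 1

1


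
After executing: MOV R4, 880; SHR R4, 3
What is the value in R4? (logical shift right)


Register state trace:
  MOV R4, 880  → R4 = 880
  SHR R4, 3  → R4 = 880 >> 3 = 880 // 2^3 = 110
Final: R4 = 110

110


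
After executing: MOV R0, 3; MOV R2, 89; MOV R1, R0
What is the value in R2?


Register state trace:
  MOV R0, 3  → R0 = 3
  MOV R2, 89  → R2 = 89
  MOV R1, R0  → R1 = 3
Final: R2 = 89

89


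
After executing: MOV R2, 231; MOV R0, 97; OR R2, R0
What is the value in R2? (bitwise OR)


Register state trace:
  MOV R2, 231  → R2 = 231 (0b11100111)
  MOV R0, 97  → R0 = 97 (0b01100001)
  OR R2, R0   → R2 = 231 OR 97 = 231 (0b11100111)
Final: R2 = 231

231


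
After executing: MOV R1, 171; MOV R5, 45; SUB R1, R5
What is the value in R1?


Register state trace:
  MOV R1, 171  → R1 = 171
  MOV R5, 45  → R5 = 45
  SUB R1, R5  → R1 = 171 - 45 = 126
Final: R1 = 126

126


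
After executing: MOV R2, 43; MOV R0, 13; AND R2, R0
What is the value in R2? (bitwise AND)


Register state trace:
  MOV R2, 43  → R2 = 43 (0b00101011)
  MOV R0, 13  → R0 = 13 (0b00001101)
  AND R2, R0  → R2 = 43 AND 13 = 9 (0b00001001)
Final: R2 = 9

9


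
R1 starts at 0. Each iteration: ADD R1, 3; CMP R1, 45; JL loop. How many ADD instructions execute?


Loop trace (R1 starts at 0, target 45, step 3):
  ADD #1: R1 = 0 + 3 = 3  → 3 < 45, loop
  ADD #2: R1 = 3 + 3 = 6  → 6 < 45, loop
  ADD #3: R1 = 6 + 3 = 9  → 9 < 45, loop
  ADD #4: R1 = 9 + 3 = 12  → 12 < 45, loop
  ADD #5: R1 = 12 + 3 = 15  → 15 < 45, loop
  ADD #6: R1 = 15 + 3 = 18  → 18 < 45, loop
  ADD #7: R1 = 18 + 3 = 21  → 21 < 45, loop
  ADD #8: R1 = 21 + 3 = 24  → 24 < 45, loop
  ADD #9: R1 = 24 + 3 = 27  → 27 < 45, loop
  ADD #10: R1 = 27 + 3 = 30  → 30 < 45, loop
  ADD #11: R1 = 30 + 3 = 33  → 33 < 45, loop
  ADD #12: R1 = 33 + 3 = 36  → 36 < 45, loop
  ADD #13: R1 = 36 + 3 = 39  → 39 < 45, loop
  ADD #14: R1 = 39 + 3 = 42  → 42 < 45, loop
  ADD #15: R1 = 42 + 3 = 45  → 45 >= 45, exit
Total ADD instructions: 15

15


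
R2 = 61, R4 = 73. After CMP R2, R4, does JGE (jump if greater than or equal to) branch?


Trace:
  R2 = 61, R4 = 73
  CMP R2, R4  → compares 61 vs 73
  JGE checks: is 61 greater than or equal to 73?
  61 < 73, so condition is false
Branch taken: No

No


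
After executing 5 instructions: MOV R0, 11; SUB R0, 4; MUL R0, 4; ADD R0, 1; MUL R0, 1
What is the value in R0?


Register state trace:
  MOV R0, 11  → R0 = 11
  SUB R0, 4  → R0 = 11 - 4 = 7
  MUL R0, 4  → R0 = 7 * 4 = 28
  ADD R0, 1  → R0 = 28 + 1 = 29
  MUL R0, 1  → R0 = 29 * 1 = 29
Final: R0 = 29

29


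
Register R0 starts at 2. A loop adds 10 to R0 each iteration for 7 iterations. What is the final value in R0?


Starting value: R0 = 2
  Iter 1: R0 = 2 + 10 = 12
  Iter 2: R0 = 12 + 10 = 22
  Iter 3: R0 = 22 + 10 = 32
  Iter 4: R0 = 32 + 10 = 42
  Iter 5: R0 = 42 + 10 = 52
  Iter 6: R0 = 52 + 10 = 62
  Iter 7: R0 = 62 + 10 = 72
Final: R0 = 72

72


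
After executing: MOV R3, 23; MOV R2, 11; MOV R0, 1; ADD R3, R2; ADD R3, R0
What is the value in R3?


Register state trace:
  MOV R3, 23  → R3 = 23
  MOV R2, 11  → R2 = 11
  MOV R0, 1  → R0 = 1
  ADD R3, R2  → R3 = 23 + 11 = 34
  ADD R3, R0  → R3 = 34 + 1 = 35
Final: R3 = 35

35


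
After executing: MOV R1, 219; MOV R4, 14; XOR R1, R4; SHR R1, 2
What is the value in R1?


Register state trace:
  MOV R1, 219  → R1 = 219 (0b11011011)
  MOV R4, 14  → R4 = 14 (0b00001110)
  XOR R1, R4  → R1 = 219 XOR 14 = 213 (0b11010101)
  SHR R1, 2  → R1 = 213 >> 2 = 53
Final: R1 = 53

53


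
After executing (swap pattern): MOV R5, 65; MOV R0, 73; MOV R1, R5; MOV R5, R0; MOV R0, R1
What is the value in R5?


Register state trace (swap pattern):
  MOV R5, 65  → R5 = 65
  MOV R0, 73  → R0 = 73
  MOV R1, R5  → R1 = 65  (save R5)
  MOV R5, R0  → R5 = 73  (R5 gets R0's value)
  MOV R0, R1  → R0 = 65  (R0 gets saved value)
Final: R5 = 73

73


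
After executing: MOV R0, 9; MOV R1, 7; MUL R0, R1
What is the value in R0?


Register state trace:
  MOV R0, 9  → R0 = 9
  MOV R1, 7  → R1 = 7
  MUL R0, R1  → R0 = 9 * 7 = 63
Final: R0 = 63

63


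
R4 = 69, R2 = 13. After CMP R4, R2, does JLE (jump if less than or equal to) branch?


Trace:
  R4 = 69, R2 = 13
  CMP R4, R2  → compares 69 vs 13
  JLE checks: is 69 less than or equal to 13?
  69 > 13, so condition is false
Branch taken: No

No


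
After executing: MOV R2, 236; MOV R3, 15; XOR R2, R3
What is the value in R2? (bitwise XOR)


Register state trace:
  MOV R2, 236  → R2 = 236 (0b11101100)
  MOV R3, 15  → R3 = 15 (0b00001111)
  XOR R2, R3  → R2 = 236 XOR 15 = 227 (0b11100011)
Final: R2 = 227

227


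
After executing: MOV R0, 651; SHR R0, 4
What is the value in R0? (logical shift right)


Register state trace:
  MOV R0, 651  → R0 = 651
  SHR R0, 4  → R0 = 651 >> 4 = 651 // 2^4 = 40
Final: R0 = 40

40


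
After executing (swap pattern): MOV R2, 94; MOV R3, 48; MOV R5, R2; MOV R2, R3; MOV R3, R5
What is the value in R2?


Register state trace (swap pattern):
  MOV R2, 94  → R2 = 94
  MOV R3, 48  → R3 = 48
  MOV R5, R2  → R5 = 94  (save R2)
  MOV R2, R3  → R2 = 48  (R2 gets R3's value)
  MOV R3, R5  → R3 = 94  (R3 gets saved value)
Final: R2 = 48

48


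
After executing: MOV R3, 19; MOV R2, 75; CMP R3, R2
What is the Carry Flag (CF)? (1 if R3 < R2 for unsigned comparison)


Register state trace:
  MOV R3, 19  → R3 = 19
  MOV R2, 75  → R2 = 75
  CMP R3, R2  → unsigned 19 - 75: borrow occurs
  19 < 75, so CF = 1
CF = 1

1


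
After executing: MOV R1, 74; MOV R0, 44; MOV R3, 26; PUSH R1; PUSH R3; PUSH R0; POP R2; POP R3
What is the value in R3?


Stack trace (top is rightmost):
  MOV R1, 74  → R1 = 74
  MOV R0, 44  → R0 = 44
  MOV R3, 26  → R3 = 26
  PUSH R1  → stack: [74]
  PUSH R3  → stack: [74, 26]
  PUSH R0  → stack: [74, 26, 44]
  POP R2  → R2 = 44, stack: [74, 26]
  POP R3  → R3 = 26, stack: [74]
Final: R3 = 26

26


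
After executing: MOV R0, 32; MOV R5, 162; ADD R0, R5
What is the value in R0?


Register state trace:
  MOV R0, 32  → R0 = 32
  MOV R5, 162  → R5 = 162
  ADD R0, R5  → R0 = 32 + 162 = 194
Final: R0 = 194

194


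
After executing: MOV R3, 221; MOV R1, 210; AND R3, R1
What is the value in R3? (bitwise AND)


Register state trace:
  MOV R3, 221  → R3 = 221 (0b11011101)
  MOV R1, 210  → R1 = 210 (0b11010010)
  AND R3, R1  → R3 = 221 AND 210 = 208 (0b11010000)
Final: R3 = 208

208


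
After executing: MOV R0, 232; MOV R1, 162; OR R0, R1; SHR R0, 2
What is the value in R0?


Register state trace:
  MOV R0, 232  → R0 = 232 (0b11101000)
  MOV R1, 162  → R1 = 162 (0b10100010)
  OR R0, R1  → R0 = 232 OR 162 = 234 (0b11101010)
  SHR R0, 2  → R0 = 234 >> 2 = 58
Final: R0 = 58

58


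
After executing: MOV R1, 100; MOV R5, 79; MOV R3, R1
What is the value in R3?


Register state trace:
  MOV R1, 100  → R1 = 100
  MOV R5, 79  → R5 = 79
  MOV R3, R1  → R3 = 100
Final: R3 = 100

100


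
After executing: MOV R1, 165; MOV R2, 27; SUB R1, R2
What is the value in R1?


Register state trace:
  MOV R1, 165  → R1 = 165
  MOV R2, 27  → R2 = 27
  SUB R1, R2  → R1 = 165 - 27 = 138
Final: R1 = 138

138


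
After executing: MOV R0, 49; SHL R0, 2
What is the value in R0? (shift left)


Register state trace:
  MOV R0, 49  → R0 = 49
  SHL R0, 2  → R0 = 49 << 2 = 49 * 2^2 = 196
Final: R0 = 196

196


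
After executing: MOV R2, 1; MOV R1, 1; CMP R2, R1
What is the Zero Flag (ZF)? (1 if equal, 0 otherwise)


Register state trace:
  MOV R2, 1  → R2 = 1
  MOV R1, 1  → R1 = 1
  CMP R2, R1  → computes 1 - 1 = 0
  Result is zero, so values are equal
ZF = 1

1


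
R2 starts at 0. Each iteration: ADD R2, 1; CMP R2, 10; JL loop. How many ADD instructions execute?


Loop trace (R2 starts at 0, target 10, step 1):
  ADD #1: R2 = 0 + 1 = 1  → 1 < 10, loop
  ADD #2: R2 = 1 + 1 = 2  → 2 < 10, loop
  ADD #3: R2 = 2 + 1 = 3  → 3 < 10, loop
  ADD #4: R2 = 3 + 1 = 4  → 4 < 10, loop
  ADD #5: R2 = 4 + 1 = 5  → 5 < 10, loop
  ADD #6: R2 = 5 + 1 = 6  → 6 < 10, loop
  ADD #7: R2 = 6 + 1 = 7  → 7 < 10, loop
  ADD #8: R2 = 7 + 1 = 8  → 8 < 10, loop
  ADD #9: R2 = 8 + 1 = 9  → 9 < 10, loop
  ADD #10: R2 = 9 + 1 = 10  → 10 >= 10, exit
Total ADD instructions: 10

10


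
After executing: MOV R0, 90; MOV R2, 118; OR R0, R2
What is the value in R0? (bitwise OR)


Register state trace:
  MOV R0, 90  → R0 = 90 (0b01011010)
  MOV R2, 118  → R2 = 118 (0b01110110)
  OR R0, R2   → R0 = 90 OR 118 = 126 (0b01111110)
Final: R0 = 126

126


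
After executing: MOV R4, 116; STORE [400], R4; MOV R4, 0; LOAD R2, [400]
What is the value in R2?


Register and memory trace:
  MOV R4, 116  → R4 = 116
  STORE [400], R4  → mem[400] = 116
  MOV R4, 0  → R4 = 0
  LOAD R2, [400]  → R2 = mem[400] = 116
Final: R2 = 116

116


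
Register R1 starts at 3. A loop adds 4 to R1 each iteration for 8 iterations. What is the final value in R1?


Starting value: R1 = 3
  Iter 1: R1 = 3 + 4 = 7
  Iter 2: R1 = 7 + 4 = 11
  Iter 3: R1 = 11 + 4 = 15
  Iter 4: R1 = 15 + 4 = 19
  Iter 5: R1 = 19 + 4 = 23
  Iter 6: R1 = 23 + 4 = 27
  Iter 7: R1 = 27 + 4 = 31
  Iter 8: R1 = 31 + 4 = 35
Final: R1 = 35

35


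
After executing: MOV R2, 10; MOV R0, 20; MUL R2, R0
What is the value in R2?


Register state trace:
  MOV R2, 10  → R2 = 10
  MOV R0, 20  → R0 = 20
  MUL R2, R0  → R2 = 10 * 20 = 200
Final: R2 = 200

200


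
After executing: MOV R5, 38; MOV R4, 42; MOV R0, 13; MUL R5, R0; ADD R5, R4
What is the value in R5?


Register state trace:
  MOV R5, 38  → R5 = 38
  MOV R4, 42  → R4 = 42
  MOV R0, 13  → R0 = 13
  MUL R5, R0  → R5 = 38 * 13 = 494
  ADD R5, R4  → R5 = 494 + 42 = 536
Final: R5 = 536

536


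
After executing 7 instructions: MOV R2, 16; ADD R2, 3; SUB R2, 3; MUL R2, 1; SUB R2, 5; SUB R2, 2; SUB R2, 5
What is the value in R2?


Register state trace:
  MOV R2, 16  → R2 = 16
  ADD R2, 3  → R2 = 16 + 3 = 19
  SUB R2, 3  → R2 = 19 - 3 = 16
  MUL R2, 1  → R2 = 16 * 1 = 16
  SUB R2, 5  → R2 = 16 - 5 = 11
  SUB R2, 2  → R2 = 11 - 2 = 9
  SUB R2, 5  → R2 = 9 - 5 = 4
Final: R2 = 4

4


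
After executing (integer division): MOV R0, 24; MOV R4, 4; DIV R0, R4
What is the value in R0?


Register state trace:
  MOV R0, 24  → R0 = 24
  MOV R4, 4  → R4 = 4
  DIV R0, R4  → R0 = 24 // 4 = 6
Final: R0 = 6

6


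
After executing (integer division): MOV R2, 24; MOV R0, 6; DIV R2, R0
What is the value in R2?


Register state trace:
  MOV R2, 24  → R2 = 24
  MOV R0, 6  → R0 = 6
  DIV R2, R0  → R2 = 24 // 6 = 4
Final: R2 = 4

4


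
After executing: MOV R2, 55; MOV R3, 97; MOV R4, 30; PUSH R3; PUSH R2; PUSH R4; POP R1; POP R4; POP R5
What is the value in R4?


Stack trace (top is rightmost):
  MOV R2, 55  → R2 = 55
  MOV R3, 97  → R3 = 97
  MOV R4, 30  → R4 = 30
  PUSH R3  → stack: [97]
  PUSH R2  → stack: [97, 55]
  PUSH R4  → stack: [97, 55, 30]
  POP R1  → R1 = 30, stack: [97, 55]
  POP R4  → R4 = 55, stack: [97]
  POP R5  → R5 = 97, stack: []
Final: R4 = 55

55


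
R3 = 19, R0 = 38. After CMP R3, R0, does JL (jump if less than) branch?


Trace:
  R3 = 19, R0 = 38
  CMP R3, R0  → compares 19 vs 38
  JL checks: is 19 less than 38?
  19 < 38, so condition is true
Branch taken: Yes

Yes


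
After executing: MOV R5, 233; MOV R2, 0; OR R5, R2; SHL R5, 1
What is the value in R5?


Register state trace:
  MOV R5, 233  → R5 = 233 (0b11101001)
  MOV R2, 0  → R2 = 0 (0b00000000)
  OR R5, R2  → R5 = 233 OR 0 = 233 (0b11101001)
  SHL R5, 1  → R5 = 233 << 1 = 466
Final: R5 = 466

466


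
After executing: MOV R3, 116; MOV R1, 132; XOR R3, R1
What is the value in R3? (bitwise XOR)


Register state trace:
  MOV R3, 116  → R3 = 116 (0b01110100)
  MOV R1, 132  → R1 = 132 (0b10000100)
  XOR R3, R1  → R3 = 116 XOR 132 = 240 (0b11110000)
Final: R3 = 240

240


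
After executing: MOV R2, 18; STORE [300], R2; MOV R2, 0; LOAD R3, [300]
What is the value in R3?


Register and memory trace:
  MOV R2, 18  → R2 = 18
  STORE [300], R2  → mem[300] = 18
  MOV R2, 0  → R2 = 0
  LOAD R3, [300]  → R3 = mem[300] = 18
Final: R3 = 18

18


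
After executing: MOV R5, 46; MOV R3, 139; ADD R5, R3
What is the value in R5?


Register state trace:
  MOV R5, 46  → R5 = 46
  MOV R3, 139  → R3 = 139
  ADD R5, R3  → R5 = 46 + 139 = 185
Final: R5 = 185

185


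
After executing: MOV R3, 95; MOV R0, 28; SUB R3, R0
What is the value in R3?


Register state trace:
  MOV R3, 95  → R3 = 95
  MOV R0, 28  → R0 = 28
  SUB R3, R0  → R3 = 95 - 28 = 67
Final: R3 = 67

67


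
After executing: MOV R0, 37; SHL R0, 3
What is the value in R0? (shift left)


Register state trace:
  MOV R0, 37  → R0 = 37
  SHL R0, 3  → R0 = 37 << 3 = 37 * 2^3 = 296
Final: R0 = 296

296


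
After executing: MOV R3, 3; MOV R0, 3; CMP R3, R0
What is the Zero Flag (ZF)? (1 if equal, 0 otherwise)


Register state trace:
  MOV R3, 3  → R3 = 3
  MOV R0, 3  → R0 = 3
  CMP R3, R0  → computes 3 - 3 = 0
  Result is zero, so values are equal
ZF = 1

1


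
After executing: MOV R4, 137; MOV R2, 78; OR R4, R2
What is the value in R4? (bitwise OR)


Register state trace:
  MOV R4, 137  → R4 = 137 (0b10001001)
  MOV R2, 78  → R2 = 78 (0b01001110)
  OR R4, R2   → R4 = 137 OR 78 = 207 (0b11001111)
Final: R4 = 207

207


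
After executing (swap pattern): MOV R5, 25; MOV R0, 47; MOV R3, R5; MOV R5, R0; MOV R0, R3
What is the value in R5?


Register state trace (swap pattern):
  MOV R5, 25  → R5 = 25
  MOV R0, 47  → R0 = 47
  MOV R3, R5  → R3 = 25  (save R5)
  MOV R5, R0  → R5 = 47  (R5 gets R0's value)
  MOV R0, R3  → R0 = 25  (R0 gets saved value)
Final: R5 = 47

47


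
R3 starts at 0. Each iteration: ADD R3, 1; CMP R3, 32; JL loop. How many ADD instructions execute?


Loop trace (R3 starts at 0, target 32, step 1):
  ADD #1: R3 = 0 + 1 = 1  → 1 < 32, loop
  ADD #2: R3 = 1 + 1 = 2  → 2 < 32, loop
  ADD #3: R3 = 2 + 1 = 3  → 3 < 32, loop
  ADD #4: R3 = 3 + 1 = 4  → 4 < 32, loop
  ADD #5: R3 = 4 + 1 = 5  → 5 < 32, loop
  ADD #6: R3 = 5 + 1 = 6  → 6 < 32, loop
  ADD #7: R3 = 6 + 1 = 7  → 7 < 32, loop
  ADD #8: R3 = 7 + 1 = 8  → 8 < 32, loop
  ADD #9: R3 = 8 + 1 = 9  → 9 < 32, loop
  ADD #10: R3 = 9 + 1 = 10  → 10 < 32, loop
  ADD #11: R3 = 10 + 1 = 11  → 11 < 32, loop
  ADD #12: R3 = 11 + 1 = 12  → 12 < 32, loop
  ADD #13: R3 = 12 + 1 = 13  → 13 < 32, loop
  ADD #14: R3 = 13 + 1 = 14  → 14 < 32, loop
  ADD #15: R3 = 14 + 1 = 15  → 15 < 32, loop
  ADD #16: R3 = 15 + 1 = 16  → 16 < 32, loop
  ADD #17: R3 = 16 + 1 = 17  → 17 < 32, loop
  ADD #18: R3 = 17 + 1 = 18  → 18 < 32, loop
  ADD #19: R3 = 18 + 1 = 19  → 19 < 32, loop
  ADD #20: R3 = 19 + 1 = 20  → 20 < 32, loop
  ADD #21: R3 = 20 + 1 = 21  → 21 < 32, loop
  ADD #22: R3 = 21 + 1 = 22  → 22 < 32, loop
  ADD #23: R3 = 22 + 1 = 23  → 23 < 32, loop
  ADD #24: R3 = 23 + 1 = 24  → 24 < 32, loop
  ADD #25: R3 = 24 + 1 = 25  → 25 < 32, loop
  ADD #26: R3 = 25 + 1 = 26  → 26 < 32, loop
  ADD #27: R3 = 26 + 1 = 27  → 27 < 32, loop
  ADD #28: R3 = 27 + 1 = 28  → 28 < 32, loop
  ADD #29: R3 = 28 + 1 = 29  → 29 < 32, loop
  ADD #30: R3 = 29 + 1 = 30  → 30 < 32, loop
  ADD #31: R3 = 30 + 1 = 31  → 31 < 32, loop
  ADD #32: R3 = 31 + 1 = 32  → 32 >= 32, exit
Total ADD instructions: 32

32


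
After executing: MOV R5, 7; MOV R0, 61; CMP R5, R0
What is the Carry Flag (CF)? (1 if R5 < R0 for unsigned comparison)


Register state trace:
  MOV R5, 7  → R5 = 7
  MOV R0, 61  → R0 = 61
  CMP R5, R0  → unsigned 7 - 61: borrow occurs
  7 < 61, so CF = 1
CF = 1

1


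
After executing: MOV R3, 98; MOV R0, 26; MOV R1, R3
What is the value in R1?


Register state trace:
  MOV R3, 98  → R3 = 98
  MOV R0, 26  → R0 = 26
  MOV R1, R3  → R1 = 98
Final: R1 = 98

98


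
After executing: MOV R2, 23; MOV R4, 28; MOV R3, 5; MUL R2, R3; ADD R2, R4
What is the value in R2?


Register state trace:
  MOV R2, 23  → R2 = 23
  MOV R4, 28  → R4 = 28
  MOV R3, 5  → R3 = 5
  MUL R2, R3  → R2 = 23 * 5 = 115
  ADD R2, R4  → R2 = 115 + 28 = 143
Final: R2 = 143

143


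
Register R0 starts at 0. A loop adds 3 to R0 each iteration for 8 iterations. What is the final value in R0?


Starting value: R0 = 0
  Iter 1: R0 = 0 + 3 = 3
  Iter 2: R0 = 3 + 3 = 6
  Iter 3: R0 = 6 + 3 = 9
  Iter 4: R0 = 9 + 3 = 12
  Iter 5: R0 = 12 + 3 = 15
  Iter 6: R0 = 15 + 3 = 18
  Iter 7: R0 = 18 + 3 = 21
  Iter 8: R0 = 21 + 3 = 24
Final: R0 = 24

24


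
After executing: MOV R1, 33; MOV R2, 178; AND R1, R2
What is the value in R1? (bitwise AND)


Register state trace:
  MOV R1, 33  → R1 = 33 (0b00100001)
  MOV R2, 178  → R2 = 178 (0b10110010)
  AND R1, R2  → R1 = 33 AND 178 = 32 (0b00100000)
Final: R1 = 32

32


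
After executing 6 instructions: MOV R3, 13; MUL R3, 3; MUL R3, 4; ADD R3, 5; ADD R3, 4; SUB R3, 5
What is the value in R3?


Register state trace:
  MOV R3, 13  → R3 = 13
  MUL R3, 3  → R3 = 13 * 3 = 39
  MUL R3, 4  → R3 = 39 * 4 = 156
  ADD R3, 5  → R3 = 156 + 5 = 161
  ADD R3, 4  → R3 = 161 + 4 = 165
  SUB R3, 5  → R3 = 165 - 5 = 160
Final: R3 = 160

160


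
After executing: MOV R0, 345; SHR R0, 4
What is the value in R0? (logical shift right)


Register state trace:
  MOV R0, 345  → R0 = 345
  SHR R0, 4  → R0 = 345 >> 4 = 345 // 2^4 = 21
Final: R0 = 21

21


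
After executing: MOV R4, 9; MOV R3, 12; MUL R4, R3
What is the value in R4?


Register state trace:
  MOV R4, 9  → R4 = 9
  MOV R3, 12  → R3 = 12
  MUL R4, R3  → R4 = 9 * 12 = 108
Final: R4 = 108

108


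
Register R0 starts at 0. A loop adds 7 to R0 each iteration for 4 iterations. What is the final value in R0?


Starting value: R0 = 0
  Iter 1: R0 = 0 + 7 = 7
  Iter 2: R0 = 7 + 7 = 14
  Iter 3: R0 = 14 + 7 = 21
  Iter 4: R0 = 21 + 7 = 28
Final: R0 = 28

28


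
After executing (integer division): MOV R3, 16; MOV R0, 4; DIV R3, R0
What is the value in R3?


Register state trace:
  MOV R3, 16  → R3 = 16
  MOV R0, 4  → R0 = 4
  DIV R3, R0  → R3 = 16 // 4 = 4
Final: R3 = 4

4


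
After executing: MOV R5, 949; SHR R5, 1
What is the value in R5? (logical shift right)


Register state trace:
  MOV R5, 949  → R5 = 949
  SHR R5, 1  → R5 = 949 >> 1 = 949 // 2^1 = 474
Final: R5 = 474

474


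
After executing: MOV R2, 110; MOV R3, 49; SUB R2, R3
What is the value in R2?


Register state trace:
  MOV R2, 110  → R2 = 110
  MOV R3, 49  → R3 = 49
  SUB R2, R3  → R2 = 110 - 49 = 61
Final: R2 = 61

61
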